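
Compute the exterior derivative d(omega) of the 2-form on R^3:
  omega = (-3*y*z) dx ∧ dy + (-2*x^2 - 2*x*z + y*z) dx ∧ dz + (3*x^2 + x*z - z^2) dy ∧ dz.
d(omega) = (6*x - 3*y) dx ∧ dy ∧ dz

For a 2-form omega = sum_{i<j} g_{ij} dx_i ∧ dx_j, the exterior derivative is
  d(omega) = sum_{i<j} d(g_{ij}) ∧ dx_i ∧ dx_j = sum_{i<j, k} (∂g_{ij}/∂x_k) dx_k ∧ dx_i ∧ dx_j.
Expand each term, using dx_k ∧ dx_i ∧ dx_j = sgn(permutation) dx_{(a)} ∧ dx_{(b)} ∧ dx_{(c)} with (a < b < c) sorted:
  d(-3*y*z) includes (∂/∂z)(-3*y*z) dz = (-3*y) dz, which multiplied by dx ∧ dy gives (-3*y) dx ∧ dy ∧ dz
  d(-2*x^2 - 2*x*z + y*z) includes (∂/∂y)(-2*x^2 - 2*x*z + y*z) dy = (z) dy, which multiplied by dx ∧ dz gives (-z) dx ∧ dy ∧ dz
  d(3*x^2 + x*z - z^2) includes (∂/∂x)(3*x^2 + x*z - z^2) dx = (6*x + z) dx, which multiplied by dy ∧ dz gives (6*x + z) dx ∧ dy ∧ dz
Collecting like 3-forms: d(omega) = (6*x - 3*y) dx ∧ dy ∧ dz.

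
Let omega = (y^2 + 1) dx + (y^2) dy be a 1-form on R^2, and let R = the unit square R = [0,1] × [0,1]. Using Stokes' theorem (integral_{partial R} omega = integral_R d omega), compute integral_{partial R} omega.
integral_(partial R) omega = -1

Stokes: integral_partial_R omega = integral_R d omega with d omega = (∂Q/∂x - ∂P/∂y) dx ∧ dy.
  ∂Q/∂x = 0
  ∂P/∂y = 2*y
  integrand = ∂Q/∂x - ∂P/∂y = -2*y.
Integrating over R: integral_0^1 integral_0^1 (-2*y) dx dy = -1.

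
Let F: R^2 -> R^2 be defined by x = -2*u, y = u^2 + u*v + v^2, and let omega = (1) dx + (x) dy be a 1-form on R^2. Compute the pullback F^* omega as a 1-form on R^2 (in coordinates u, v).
F^* omega = (-4*u^2 - 2*u*v - 2) du + (2*u*(-u - 2*v)) dv

Using F^*(f dg) = (f ∘ F) d(g ∘ F), substitute each coordinate x_i by F_i(u, v) in f_i, and replace dx_i by d F_i = (∂F_i/∂u) du + (∂F_i/∂v) dv.
  For the x component: f_1(F) = 1; d F_1 = (-2) du + (0) dv
  For the y component: f_2(F) = -2*u; d F_2 = (2*u + v) du + (u + 2*v) dv
Combining and collecting du, dv coefficients:
  coeff of du: -4*u^2 - 2*u*v - 2
  coeff of dv: 2*u*(-u - 2*v)
F^* omega = (-4*u^2 - 2*u*v - 2) du + (2*u*(-u - 2*v)) dv.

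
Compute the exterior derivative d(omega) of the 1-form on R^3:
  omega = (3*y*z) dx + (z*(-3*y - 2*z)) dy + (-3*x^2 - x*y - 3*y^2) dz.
d(omega) = (-3*z) dx ∧ dy + (-6*x - 4*y) dx ∧ dz + (-x - 3*y + 4*z) dy ∧ dz

For a 1-form omega = sum_i f_i dx_i, the exterior derivative is
  d(omega) = sum_{i < j} (∂f_j/∂x_i - ∂f_i/∂x_j) dx_i ∧ dx_j.
  coefficient of dx ∧ dy: ∂f_2/∂x - ∂f_1/∂y = ∂(z*(-3*y - 2*z))/∂x - ∂(3*y*z)/∂y = -3*z
  coefficient of dx ∧ dz: ∂f_3/∂x - ∂f_1/∂z = ∂(-3*x^2 - x*y - 3*y^2)/∂x - ∂(3*y*z)/∂z = -6*x - 4*y
  coefficient of dy ∧ dz: ∂f_3/∂y - ∂f_2/∂z = ∂(-3*x^2 - x*y - 3*y^2)/∂y - ∂(z*(-3*y - 2*z))/∂z = -x - 3*y + 4*z
Assembling: d(omega) = (-3*z) dx ∧ dy + (-6*x - 4*y) dx ∧ dz + (-x - 3*y + 4*z) dy ∧ dz.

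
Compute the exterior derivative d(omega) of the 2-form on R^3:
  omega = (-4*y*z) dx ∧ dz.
d(omega) = (4*z) dx ∧ dy ∧ dz

For a 2-form omega = sum_{i<j} g_{ij} dx_i ∧ dx_j, the exterior derivative is
  d(omega) = sum_{i<j} d(g_{ij}) ∧ dx_i ∧ dx_j = sum_{i<j, k} (∂g_{ij}/∂x_k) dx_k ∧ dx_i ∧ dx_j.
Expand each term, using dx_k ∧ dx_i ∧ dx_j = sgn(permutation) dx_{(a)} ∧ dx_{(b)} ∧ dx_{(c)} with (a < b < c) sorted:
  d(-4*y*z) includes (∂/∂y)(-4*y*z) dy = (-4*z) dy, which multiplied by dx ∧ dz gives (4*z) dx ∧ dy ∧ dz
Collecting like 3-forms: d(omega) = (4*z) dx ∧ dy ∧ dz.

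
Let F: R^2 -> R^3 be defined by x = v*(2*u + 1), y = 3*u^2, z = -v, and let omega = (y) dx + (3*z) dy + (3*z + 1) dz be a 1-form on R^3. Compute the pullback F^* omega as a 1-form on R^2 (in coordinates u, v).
F^* omega = (6*u*v*(u - 3)) du + (6*u^3 + 3*u^2 + 3*v - 1) dv

Using F^*(f dg) = (f ∘ F) d(g ∘ F), substitute each coordinate x_i by F_i(u, v) in f_i, and replace dx_i by d F_i = (∂F_i/∂u) du + (∂F_i/∂v) dv.
  For the x component: f_1(F) = 3*u^2; d F_1 = (2*v) du + (2*u + 1) dv
  For the y component: f_2(F) = -3*v; d F_2 = (6*u) du + (0) dv
  For the z component: f_3(F) = 1 - 3*v; d F_3 = (0) du + (-1) dv
Combining and collecting du, dv coefficients:
  coeff of du: 6*u*v*(u - 3)
  coeff of dv: 6*u^3 + 3*u^2 + 3*v - 1
F^* omega = (6*u*v*(u - 3)) du + (6*u^3 + 3*u^2 + 3*v - 1) dv.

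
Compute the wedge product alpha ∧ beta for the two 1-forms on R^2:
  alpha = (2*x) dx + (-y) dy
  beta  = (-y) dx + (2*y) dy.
alpha ∧ beta = (y*(4*x - y)) dx ∧ dy

Distribute the wedge, using dx_i ∧ dx_j = -dx_j ∧ dx_i and dx_i ∧ dx_i = 0. For each pair (i, j) with i < j, the coefficient of dx_i ∧ dx_j in alpha ∧ beta is (alpha_i * beta_j - alpha_j * beta_i). Collecting: alpha ∧ beta = (y*(4*x - y)) dx ∧ dy.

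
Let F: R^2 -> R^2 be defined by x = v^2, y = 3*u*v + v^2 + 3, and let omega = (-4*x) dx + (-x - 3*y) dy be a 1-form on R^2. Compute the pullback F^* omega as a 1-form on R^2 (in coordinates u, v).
F^* omega = (3*v*(-9*u*v - 4*v^2 - 9)) du + (-27*u^2*v - 30*u*v^2 - 27*u - 16*v^3 - 18*v) dv

Using F^*(f dg) = (f ∘ F) d(g ∘ F), substitute each coordinate x_i by F_i(u, v) in f_i, and replace dx_i by d F_i = (∂F_i/∂u) du + (∂F_i/∂v) dv.
  For the x component: f_1(F) = -4*v^2; d F_1 = (0) du + (2*v) dv
  For the y component: f_2(F) = -9*u*v - 4*v^2 - 9; d F_2 = (3*v) du + (3*u + 2*v) dv
Combining and collecting du, dv coefficients:
  coeff of du: 3*v*(-9*u*v - 4*v^2 - 9)
  coeff of dv: -27*u^2*v - 30*u*v^2 - 27*u - 16*v^3 - 18*v
F^* omega = (3*v*(-9*u*v - 4*v^2 - 9)) du + (-27*u^2*v - 30*u*v^2 - 27*u - 16*v^3 - 18*v) dv.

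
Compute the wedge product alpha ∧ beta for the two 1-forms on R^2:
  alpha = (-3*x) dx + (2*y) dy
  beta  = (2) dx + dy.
alpha ∧ beta = (-3*x - 4*y) dx ∧ dy

Distribute the wedge, using dx_i ∧ dx_j = -dx_j ∧ dx_i and dx_i ∧ dx_i = 0. For each pair (i, j) with i < j, the coefficient of dx_i ∧ dx_j in alpha ∧ beta is (alpha_i * beta_j - alpha_j * beta_i). Collecting: alpha ∧ beta = (-3*x - 4*y) dx ∧ dy.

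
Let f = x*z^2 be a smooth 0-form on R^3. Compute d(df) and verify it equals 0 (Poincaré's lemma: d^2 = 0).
d(df) = 0

Step 1: df = sum_i (∂f/∂x_i) dx_i = (z^2) dx + (0) dy + (2*x*z) dz.
Step 2: Apply d again. Using the 1-form formula, the coefficient of dx ∧ dy in d(df) is ∂^2 f/∂x ∂y - ∂^2 f/∂y ∂x = (0) - (0) = 0 (equality of mixed partials for smooth f).
Similarly for dx ∧ dz and dy ∧ dz — all coefficients vanish. So d(df) = 0.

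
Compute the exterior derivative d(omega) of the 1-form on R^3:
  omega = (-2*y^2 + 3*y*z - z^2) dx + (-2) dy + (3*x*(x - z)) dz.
d(omega) = (4*y - 3*z) dx ∧ dy + (6*x - 3*y - z) dx ∧ dz

For a 1-form omega = sum_i f_i dx_i, the exterior derivative is
  d(omega) = sum_{i < j} (∂f_j/∂x_i - ∂f_i/∂x_j) dx_i ∧ dx_j.
  coefficient of dx ∧ dy: ∂f_2/∂x - ∂f_1/∂y = ∂(-2)/∂x - ∂(-2*y^2 + 3*y*z - z^2)/∂y = 4*y - 3*z
  coefficient of dx ∧ dz: ∂f_3/∂x - ∂f_1/∂z = ∂(3*x*(x - z))/∂x - ∂(-2*y^2 + 3*y*z - z^2)/∂z = 6*x - 3*y - z
Assembling: d(omega) = (4*y - 3*z) dx ∧ dy + (6*x - 3*y - z) dx ∧ dz.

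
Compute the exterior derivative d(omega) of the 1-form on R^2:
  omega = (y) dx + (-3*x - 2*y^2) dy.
d(omega) = (-4) dx ∧ dy

For a 1-form omega = sum_i f_i dx_i, the exterior derivative is
  d(omega) = sum_{i < j} (∂f_j/∂x_i - ∂f_i/∂x_j) dx_i ∧ dx_j.
  coefficient of dx ∧ dy: ∂f_2/∂x - ∂f_1/∂y = ∂(-3*x - 2*y^2)/∂x - ∂(y)/∂y = -4
Assembling: d(omega) = (-4) dx ∧ dy.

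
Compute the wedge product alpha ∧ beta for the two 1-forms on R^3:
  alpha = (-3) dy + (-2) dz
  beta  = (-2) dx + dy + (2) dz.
alpha ∧ beta = (-6) dx ∧ dy + (-4) dy ∧ dz + (-4) dx ∧ dz

Distribute the wedge, using dx_i ∧ dx_j = -dx_j ∧ dx_i and dx_i ∧ dx_i = 0. For each pair (i, j) with i < j, the coefficient of dx_i ∧ dx_j in alpha ∧ beta is (alpha_i * beta_j - alpha_j * beta_i). Collecting: alpha ∧ beta = (-6) dx ∧ dy + (-4) dy ∧ dz + (-4) dx ∧ dz.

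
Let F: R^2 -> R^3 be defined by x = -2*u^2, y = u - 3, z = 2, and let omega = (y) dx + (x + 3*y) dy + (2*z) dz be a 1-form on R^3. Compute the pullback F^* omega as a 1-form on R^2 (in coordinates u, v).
F^* omega = (-6*u^2 + 15*u - 9) du

Using F^*(f dg) = (f ∘ F) d(g ∘ F), substitute each coordinate x_i by F_i(u, v) in f_i, and replace dx_i by d F_i = (∂F_i/∂u) du + (∂F_i/∂v) dv.
  For the x component: f_1(F) = u - 3; d F_1 = (-4*u) du + (0) dv
  For the y component: f_2(F) = -2*u^2 + 3*u - 9; d F_2 = (1) du + (0) dv
  For the z component: f_3(F) = 4; d F_3 = (0) du + (0) dv
Combining and collecting du, dv coefficients:
  coeff of du: -6*u^2 + 15*u - 9
  coeff of dv: 0
F^* omega = (-6*u^2 + 15*u - 9) du.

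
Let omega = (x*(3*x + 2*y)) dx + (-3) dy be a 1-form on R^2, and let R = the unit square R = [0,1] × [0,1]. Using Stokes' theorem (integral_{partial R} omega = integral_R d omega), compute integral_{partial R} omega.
integral_(partial R) omega = -1

Stokes: integral_partial_R omega = integral_R d omega with d omega = (∂Q/∂x - ∂P/∂y) dx ∧ dy.
  ∂Q/∂x = 0
  ∂P/∂y = 2*x
  integrand = ∂Q/∂x - ∂P/∂y = -2*x.
Integrating over R: integral_0^1 integral_0^1 (-2*x) dx dy = -1.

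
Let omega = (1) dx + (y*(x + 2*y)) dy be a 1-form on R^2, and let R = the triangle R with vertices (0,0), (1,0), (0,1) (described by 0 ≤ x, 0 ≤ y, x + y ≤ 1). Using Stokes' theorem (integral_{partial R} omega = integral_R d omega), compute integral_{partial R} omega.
integral_(partial R) omega = 1/6

Stokes: integral_partial_R omega = integral_R d omega with d omega = (∂Q/∂x - ∂P/∂y) dx ∧ dy.
  ∂Q/∂x = y
  ∂P/∂y = 0
  integrand = ∂Q/∂x - ∂P/∂y = y.
Integrating over R: integral_0^1 integral_0^{1-x} (y) dy dx = 1/6.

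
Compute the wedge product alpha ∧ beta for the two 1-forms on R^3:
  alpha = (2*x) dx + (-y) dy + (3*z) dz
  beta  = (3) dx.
alpha ∧ beta = (3*y) dx ∧ dy + (-9*z) dx ∧ dz

Distribute the wedge, using dx_i ∧ dx_j = -dx_j ∧ dx_i and dx_i ∧ dx_i = 0. For each pair (i, j) with i < j, the coefficient of dx_i ∧ dx_j in alpha ∧ beta is (alpha_i * beta_j - alpha_j * beta_i). Collecting: alpha ∧ beta = (3*y) dx ∧ dy + (-9*z) dx ∧ dz.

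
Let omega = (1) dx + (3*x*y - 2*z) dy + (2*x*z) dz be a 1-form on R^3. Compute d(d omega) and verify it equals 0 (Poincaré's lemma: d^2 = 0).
d(d omega) = 0

Step 1: d omega = sum_{i<j} (∂f_j/∂x_i - ∂f_i/∂x_j) dx_i ∧ dx_j:
  coeff of dx ∧ dy: 3*y
  coeff of dx ∧ dz: 2*z
  coeff of dy ∧ dz: 2
Step 2: Apply d again to each 2-form coefficient. The only possible 3-form in R^3 is dx ∧ dy ∧ dz, with coefficient
  ∂(coeff of dy∧dz)/∂x - ∂(coeff of dx∧dz)/∂y + ∂(coeff of dx∧dy)/∂z
  = ∂/∂x (2) - ∂/∂y (2*z) + ∂/∂z (3*y).
Each of these terms simplifies to sums of mixed partials that cancel in pairs. The result is 0 (by equality of mixed partials for smooth functions — Schwarz / Clairaut).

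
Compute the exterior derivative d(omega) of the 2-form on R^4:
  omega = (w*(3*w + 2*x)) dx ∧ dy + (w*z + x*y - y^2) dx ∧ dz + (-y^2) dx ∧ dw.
d(omega) = (6*w + 2*x + 2*y) dx ∧ dy ∧ dw + (-x + 2*y) dx ∧ dy ∧ dz + (z) dx ∧ dz ∧ dw

For a 2-form omega = sum_{i<j} g_{ij} dx_i ∧ dx_j, the exterior derivative is
  d(omega) = sum_{i<j} d(g_{ij}) ∧ dx_i ∧ dx_j = sum_{i<j, k} (∂g_{ij}/∂x_k) dx_k ∧ dx_i ∧ dx_j.
Expand each term, using dx_k ∧ dx_i ∧ dx_j = sgn(permutation) dx_{(a)} ∧ dx_{(b)} ∧ dx_{(c)} with (a < b < c) sorted:
  d(w*(3*w + 2*x)) includes (∂/∂w)(w*(3*w + 2*x)) dw = (6*w + 2*x) dw, which multiplied by dx ∧ dy gives (6*w + 2*x) dx ∧ dy ∧ dw
  d(w*z + x*y - y^2) includes (∂/∂y)(w*z + x*y - y^2) dy = (x - 2*y) dy, which multiplied by dx ∧ dz gives (-x + 2*y) dx ∧ dy ∧ dz
  d(w*z + x*y - y^2) includes (∂/∂w)(w*z + x*y - y^2) dw = (z) dw, which multiplied by dx ∧ dz gives (z) dx ∧ dz ∧ dw
  d(-y^2) includes (∂/∂y)(-y^2) dy = (-2*y) dy, which multiplied by dx ∧ dw gives (2*y) dx ∧ dy ∧ dw
Collecting like 3-forms: d(omega) = (6*w + 2*x + 2*y) dx ∧ dy ∧ dw + (-x + 2*y) dx ∧ dy ∧ dz + (z) dx ∧ dz ∧ dw.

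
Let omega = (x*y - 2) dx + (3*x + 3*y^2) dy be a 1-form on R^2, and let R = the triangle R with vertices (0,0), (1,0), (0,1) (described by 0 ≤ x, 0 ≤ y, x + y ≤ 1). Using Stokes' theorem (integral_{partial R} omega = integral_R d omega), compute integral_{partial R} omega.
integral_(partial R) omega = 4/3

Stokes: integral_partial_R omega = integral_R d omega with d omega = (∂Q/∂x - ∂P/∂y) dx ∧ dy.
  ∂Q/∂x = 3
  ∂P/∂y = x
  integrand = ∂Q/∂x - ∂P/∂y = 3 - x.
Integrating over R: integral_0^1 integral_0^{1-x} (3 - x) dy dx = 4/3.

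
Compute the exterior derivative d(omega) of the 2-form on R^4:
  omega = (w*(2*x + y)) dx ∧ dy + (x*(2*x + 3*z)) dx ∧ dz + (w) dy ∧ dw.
d(omega) = (2*x + y) dx ∧ dy ∧ dw

For a 2-form omega = sum_{i<j} g_{ij} dx_i ∧ dx_j, the exterior derivative is
  d(omega) = sum_{i<j} d(g_{ij}) ∧ dx_i ∧ dx_j = sum_{i<j, k} (∂g_{ij}/∂x_k) dx_k ∧ dx_i ∧ dx_j.
Expand each term, using dx_k ∧ dx_i ∧ dx_j = sgn(permutation) dx_{(a)} ∧ dx_{(b)} ∧ dx_{(c)} with (a < b < c) sorted:
  d(w*(2*x + y)) includes (∂/∂w)(w*(2*x + y)) dw = (2*x + y) dw, which multiplied by dx ∧ dy gives (2*x + y) dx ∧ dy ∧ dw
Collecting like 3-forms: d(omega) = (2*x + y) dx ∧ dy ∧ dw.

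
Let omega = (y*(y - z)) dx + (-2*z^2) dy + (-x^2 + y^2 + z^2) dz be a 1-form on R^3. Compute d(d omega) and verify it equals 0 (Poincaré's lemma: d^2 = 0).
d(d omega) = 0

Step 1: d omega = sum_{i<j} (∂f_j/∂x_i - ∂f_i/∂x_j) dx_i ∧ dx_j:
  coeff of dx ∧ dy: -2*y + z
  coeff of dx ∧ dz: -2*x + y
  coeff of dy ∧ dz: 2*y + 4*z
Step 2: Apply d again to each 2-form coefficient. The only possible 3-form in R^3 is dx ∧ dy ∧ dz, with coefficient
  ∂(coeff of dy∧dz)/∂x - ∂(coeff of dx∧dz)/∂y + ∂(coeff of dx∧dy)/∂z
  = ∂/∂x (2*y + 4*z) - ∂/∂y (-2*x + y) + ∂/∂z (-2*y + z).
Each of these terms simplifies to sums of mixed partials that cancel in pairs. The result is 0 (by equality of mixed partials for smooth functions — Schwarz / Clairaut).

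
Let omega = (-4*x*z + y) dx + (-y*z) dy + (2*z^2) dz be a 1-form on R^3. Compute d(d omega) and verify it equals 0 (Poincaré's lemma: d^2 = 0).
d(d omega) = 0

Step 1: d omega = sum_{i<j} (∂f_j/∂x_i - ∂f_i/∂x_j) dx_i ∧ dx_j:
  coeff of dx ∧ dy: -1
  coeff of dx ∧ dz: 4*x
  coeff of dy ∧ dz: y
Step 2: Apply d again to each 2-form coefficient. The only possible 3-form in R^3 is dx ∧ dy ∧ dz, with coefficient
  ∂(coeff of dy∧dz)/∂x - ∂(coeff of dx∧dz)/∂y + ∂(coeff of dx∧dy)/∂z
  = ∂/∂x (y) - ∂/∂y (4*x) + ∂/∂z (-1).
Each of these terms simplifies to sums of mixed partials that cancel in pairs. The result is 0 (by equality of mixed partials for smooth functions — Schwarz / Clairaut).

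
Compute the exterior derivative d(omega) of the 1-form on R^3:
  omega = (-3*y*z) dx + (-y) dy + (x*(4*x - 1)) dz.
d(omega) = (3*z) dx ∧ dy + (8*x + 3*y - 1) dx ∧ dz

For a 1-form omega = sum_i f_i dx_i, the exterior derivative is
  d(omega) = sum_{i < j} (∂f_j/∂x_i - ∂f_i/∂x_j) dx_i ∧ dx_j.
  coefficient of dx ∧ dy: ∂f_2/∂x - ∂f_1/∂y = ∂(-y)/∂x - ∂(-3*y*z)/∂y = 3*z
  coefficient of dx ∧ dz: ∂f_3/∂x - ∂f_1/∂z = ∂(x*(4*x - 1))/∂x - ∂(-3*y*z)/∂z = 8*x + 3*y - 1
Assembling: d(omega) = (3*z) dx ∧ dy + (8*x + 3*y - 1) dx ∧ dz.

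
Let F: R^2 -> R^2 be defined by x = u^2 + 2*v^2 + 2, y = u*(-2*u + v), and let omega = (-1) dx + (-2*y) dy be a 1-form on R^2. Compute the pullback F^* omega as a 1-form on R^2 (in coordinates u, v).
F^* omega = (2*u*(-8*u^2 + 6*u*v - v^2 - 1)) du + (4*u^3 - 2*u^2*v - 4*v) dv

Using F^*(f dg) = (f ∘ F) d(g ∘ F), substitute each coordinate x_i by F_i(u, v) in f_i, and replace dx_i by d F_i = (∂F_i/∂u) du + (∂F_i/∂v) dv.
  For the x component: f_1(F) = -1; d F_1 = (2*u) du + (4*v) dv
  For the y component: f_2(F) = 2*u*(2*u - v); d F_2 = (-4*u + v) du + (u) dv
Combining and collecting du, dv coefficients:
  coeff of du: 2*u*(-8*u^2 + 6*u*v - v^2 - 1)
  coeff of dv: 4*u^3 - 2*u^2*v - 4*v
F^* omega = (2*u*(-8*u^2 + 6*u*v - v^2 - 1)) du + (4*u^3 - 2*u^2*v - 4*v) dv.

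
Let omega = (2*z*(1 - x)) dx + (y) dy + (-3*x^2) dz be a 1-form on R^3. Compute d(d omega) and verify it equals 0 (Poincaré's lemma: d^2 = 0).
d(d omega) = 0

Step 1: d omega = sum_{i<j} (∂f_j/∂x_i - ∂f_i/∂x_j) dx_i ∧ dx_j:
  coeff of dx ∧ dy: 0
  coeff of dx ∧ dz: -4*x - 2
  coeff of dy ∧ dz: 0
Step 2: Apply d again to each 2-form coefficient. The only possible 3-form in R^3 is dx ∧ dy ∧ dz, with coefficient
  ∂(coeff of dy∧dz)/∂x - ∂(coeff of dx∧dz)/∂y + ∂(coeff of dx∧dy)/∂z
  = ∂/∂x (0) - ∂/∂y (-4*x - 2) + ∂/∂z (0).
Each of these terms simplifies to sums of mixed partials that cancel in pairs. The result is 0 (by equality of mixed partials for smooth functions — Schwarz / Clairaut).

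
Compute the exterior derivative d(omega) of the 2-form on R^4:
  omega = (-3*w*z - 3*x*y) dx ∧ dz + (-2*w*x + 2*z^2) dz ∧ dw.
d(omega) = (3*x) dx ∧ dy ∧ dz + (-2*w - 3*z) dx ∧ dz ∧ dw

For a 2-form omega = sum_{i<j} g_{ij} dx_i ∧ dx_j, the exterior derivative is
  d(omega) = sum_{i<j} d(g_{ij}) ∧ dx_i ∧ dx_j = sum_{i<j, k} (∂g_{ij}/∂x_k) dx_k ∧ dx_i ∧ dx_j.
Expand each term, using dx_k ∧ dx_i ∧ dx_j = sgn(permutation) dx_{(a)} ∧ dx_{(b)} ∧ dx_{(c)} with (a < b < c) sorted:
  d(-3*w*z - 3*x*y) includes (∂/∂y)(-3*w*z - 3*x*y) dy = (-3*x) dy, which multiplied by dx ∧ dz gives (3*x) dx ∧ dy ∧ dz
  d(-3*w*z - 3*x*y) includes (∂/∂w)(-3*w*z - 3*x*y) dw = (-3*z) dw, which multiplied by dx ∧ dz gives (-3*z) dx ∧ dz ∧ dw
  d(-2*w*x + 2*z^2) includes (∂/∂x)(-2*w*x + 2*z^2) dx = (-2*w) dx, which multiplied by dz ∧ dw gives (-2*w) dx ∧ dz ∧ dw
Collecting like 3-forms: d(omega) = (3*x) dx ∧ dy ∧ dz + (-2*w - 3*z) dx ∧ dz ∧ dw.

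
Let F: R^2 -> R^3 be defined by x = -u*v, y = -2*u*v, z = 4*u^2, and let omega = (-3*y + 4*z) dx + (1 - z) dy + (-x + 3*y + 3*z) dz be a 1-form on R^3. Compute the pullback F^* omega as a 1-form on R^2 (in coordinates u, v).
F^* omega = (96*u^3 - 48*u^2*v - 6*u*v^2 - 2*v) du + (2*u*(-4*u^2 - 3*u*v - 1)) dv

Using F^*(f dg) = (f ∘ F) d(g ∘ F), substitute each coordinate x_i by F_i(u, v) in f_i, and replace dx_i by d F_i = (∂F_i/∂u) du + (∂F_i/∂v) dv.
  For the x component: f_1(F) = 2*u*(8*u + 3*v); d F_1 = (-v) du + (-u) dv
  For the y component: f_2(F) = 1 - 4*u^2; d F_2 = (-2*v) du + (-2*u) dv
  For the z component: f_3(F) = u*(12*u - 5*v); d F_3 = (8*u) du + (0) dv
Combining and collecting du, dv coefficients:
  coeff of du: 96*u^3 - 48*u^2*v - 6*u*v^2 - 2*v
  coeff of dv: 2*u*(-4*u^2 - 3*u*v - 1)
F^* omega = (96*u^3 - 48*u^2*v - 6*u*v^2 - 2*v) du + (2*u*(-4*u^2 - 3*u*v - 1)) dv.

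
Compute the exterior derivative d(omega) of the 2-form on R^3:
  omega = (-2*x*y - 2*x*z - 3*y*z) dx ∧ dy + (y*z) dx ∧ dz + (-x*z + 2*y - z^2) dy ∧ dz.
d(omega) = (-2*x - 3*y - 2*z) dx ∧ dy ∧ dz

For a 2-form omega = sum_{i<j} g_{ij} dx_i ∧ dx_j, the exterior derivative is
  d(omega) = sum_{i<j} d(g_{ij}) ∧ dx_i ∧ dx_j = sum_{i<j, k} (∂g_{ij}/∂x_k) dx_k ∧ dx_i ∧ dx_j.
Expand each term, using dx_k ∧ dx_i ∧ dx_j = sgn(permutation) dx_{(a)} ∧ dx_{(b)} ∧ dx_{(c)} with (a < b < c) sorted:
  d(-2*x*y - 2*x*z - 3*y*z) includes (∂/∂z)(-2*x*y - 2*x*z - 3*y*z) dz = (-2*x - 3*y) dz, which multiplied by dx ∧ dy gives (-2*x - 3*y) dx ∧ dy ∧ dz
  d(y*z) includes (∂/∂y)(y*z) dy = (z) dy, which multiplied by dx ∧ dz gives (-z) dx ∧ dy ∧ dz
  d(-x*z + 2*y - z^2) includes (∂/∂x)(-x*z + 2*y - z^2) dx = (-z) dx, which multiplied by dy ∧ dz gives (-z) dx ∧ dy ∧ dz
Collecting like 3-forms: d(omega) = (-2*x - 3*y - 2*z) dx ∧ dy ∧ dz.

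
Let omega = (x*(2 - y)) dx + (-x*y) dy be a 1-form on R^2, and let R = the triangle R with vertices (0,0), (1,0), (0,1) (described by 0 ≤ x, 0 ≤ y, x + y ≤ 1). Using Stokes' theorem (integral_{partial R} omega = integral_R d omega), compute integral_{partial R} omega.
integral_(partial R) omega = 0

Stokes: integral_partial_R omega = integral_R d omega with d omega = (∂Q/∂x - ∂P/∂y) dx ∧ dy.
  ∂Q/∂x = -y
  ∂P/∂y = -x
  integrand = ∂Q/∂x - ∂P/∂y = x - y.
Integrating over R: integral_0^1 integral_0^{1-x} (x - y) dy dx = 0.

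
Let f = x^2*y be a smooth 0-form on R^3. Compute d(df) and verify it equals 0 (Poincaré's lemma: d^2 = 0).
d(df) = 0

Step 1: df = sum_i (∂f/∂x_i) dx_i = (2*x*y) dx + (x^2) dy + (0) dz.
Step 2: Apply d again. Using the 1-form formula, the coefficient of dx ∧ dy in d(df) is ∂^2 f/∂x ∂y - ∂^2 f/∂y ∂x = (2*x) - (2*x) = 0 (equality of mixed partials for smooth f).
Similarly for dx ∧ dz and dy ∧ dz — all coefficients vanish. So d(df) = 0.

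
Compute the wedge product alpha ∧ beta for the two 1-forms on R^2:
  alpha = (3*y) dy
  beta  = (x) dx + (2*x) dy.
alpha ∧ beta = (-3*x*y) dx ∧ dy

Distribute the wedge, using dx_i ∧ dx_j = -dx_j ∧ dx_i and dx_i ∧ dx_i = 0. For each pair (i, j) with i < j, the coefficient of dx_i ∧ dx_j in alpha ∧ beta is (alpha_i * beta_j - alpha_j * beta_i). Collecting: alpha ∧ beta = (-3*x*y) dx ∧ dy.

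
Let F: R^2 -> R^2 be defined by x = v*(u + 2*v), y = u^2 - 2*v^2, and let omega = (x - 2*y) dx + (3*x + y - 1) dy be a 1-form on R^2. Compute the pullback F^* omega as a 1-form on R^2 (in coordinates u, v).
F^* omega = (2*u^3 + 4*u^2*v + 9*u*v^2 - 2*u + 6*v^3) du + (-2*u^3 - 11*u^2*v - 2*u*v^2 + 8*v^3 + 4*v) dv

Using F^*(f dg) = (f ∘ F) d(g ∘ F), substitute each coordinate x_i by F_i(u, v) in f_i, and replace dx_i by d F_i = (∂F_i/∂u) du + (∂F_i/∂v) dv.
  For the x component: f_1(F) = -2*u^2 + u*v + 6*v^2; d F_1 = (v) du + (u + 4*v) dv
  For the y component: f_2(F) = u^2 + 3*u*v + 4*v^2 - 1; d F_2 = (2*u) du + (-4*v) dv
Combining and collecting du, dv coefficients:
  coeff of du: 2*u^3 + 4*u^2*v + 9*u*v^2 - 2*u + 6*v^3
  coeff of dv: -2*u^3 - 11*u^2*v - 2*u*v^2 + 8*v^3 + 4*v
F^* omega = (2*u^3 + 4*u^2*v + 9*u*v^2 - 2*u + 6*v^3) du + (-2*u^3 - 11*u^2*v - 2*u*v^2 + 8*v^3 + 4*v) dv.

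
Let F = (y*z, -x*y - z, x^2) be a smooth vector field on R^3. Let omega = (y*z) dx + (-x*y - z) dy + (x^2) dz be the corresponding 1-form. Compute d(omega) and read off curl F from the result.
d(omega) = (1) dy ∧ dz + (-2*x + y) dz ∧ dx + (-y - z) dx ∧ dy; curl F = (1, -2*x + y, -y - z)

d omega = sum_{i<j} (∂f_j/∂x_i - ∂f_i/∂x_j) dx_i ∧ dx_j. Under the identification (dy ∧ dz, dz ∧ dx, dx ∧ dy) ↔ (e_x, e_y, e_z), the coefficients are exactly the components of curl F. Compute:
  ∂R/∂y - ∂Q/∂z = (0) - (-1) = 1
  ∂P/∂z - ∂R/∂x = (y) - (2*x) = -2*x + y
  ∂Q/∂x - ∂P/∂y = (-y) - (z) = -y - z.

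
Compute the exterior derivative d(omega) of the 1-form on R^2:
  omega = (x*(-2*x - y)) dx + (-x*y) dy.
d(omega) = (x - y) dx ∧ dy

For a 1-form omega = sum_i f_i dx_i, the exterior derivative is
  d(omega) = sum_{i < j} (∂f_j/∂x_i - ∂f_i/∂x_j) dx_i ∧ dx_j.
  coefficient of dx ∧ dy: ∂f_2/∂x - ∂f_1/∂y = ∂(-x*y)/∂x - ∂(x*(-2*x - y))/∂y = x - y
Assembling: d(omega) = (x - y) dx ∧ dy.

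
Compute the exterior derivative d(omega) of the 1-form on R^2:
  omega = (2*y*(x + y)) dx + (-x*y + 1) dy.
d(omega) = (-2*x - 5*y) dx ∧ dy

For a 1-form omega = sum_i f_i dx_i, the exterior derivative is
  d(omega) = sum_{i < j} (∂f_j/∂x_i - ∂f_i/∂x_j) dx_i ∧ dx_j.
  coefficient of dx ∧ dy: ∂f_2/∂x - ∂f_1/∂y = ∂(-x*y + 1)/∂x - ∂(2*y*(x + y))/∂y = -2*x - 5*y
Assembling: d(omega) = (-2*x - 5*y) dx ∧ dy.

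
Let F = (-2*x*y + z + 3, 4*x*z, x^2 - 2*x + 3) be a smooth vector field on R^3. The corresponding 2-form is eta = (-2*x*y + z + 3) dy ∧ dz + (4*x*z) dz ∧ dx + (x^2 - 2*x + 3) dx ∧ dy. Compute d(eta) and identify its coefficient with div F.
d(eta) = (-2*y) dx ∧ dy ∧ dz; div F = -2*y

For a 2-form in R^3 of the form above, applying d gives a 3-form with coefficient ∂P/∂x + ∂Q/∂y + ∂R/∂z:
  ∂P/∂x = -2*y
  ∂Q/∂y = 0
  ∂R/∂z = 0
Sum = -2*y, which is exactly div F.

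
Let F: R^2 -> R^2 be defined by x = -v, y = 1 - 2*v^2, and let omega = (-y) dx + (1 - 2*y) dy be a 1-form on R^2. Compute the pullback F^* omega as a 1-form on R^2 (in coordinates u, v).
F^* omega = (-16*v^3 - 2*v^2 + 4*v + 1) dv

Using F^*(f dg) = (f ∘ F) d(g ∘ F), substitute each coordinate x_i by F_i(u, v) in f_i, and replace dx_i by d F_i = (∂F_i/∂u) du + (∂F_i/∂v) dv.
  For the x component: f_1(F) = 2*v^2 - 1; d F_1 = (0) du + (-1) dv
  For the y component: f_2(F) = 4*v^2 - 1; d F_2 = (0) du + (-4*v) dv
Combining and collecting du, dv coefficients:
  coeff of du: 0
  coeff of dv: -16*v^3 - 2*v^2 + 4*v + 1
F^* omega = (-16*v^3 - 2*v^2 + 4*v + 1) dv.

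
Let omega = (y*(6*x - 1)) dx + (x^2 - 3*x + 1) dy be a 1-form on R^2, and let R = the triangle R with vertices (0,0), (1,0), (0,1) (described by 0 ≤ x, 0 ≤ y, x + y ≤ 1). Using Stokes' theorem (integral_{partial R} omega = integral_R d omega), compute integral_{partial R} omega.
integral_(partial R) omega = -5/3

Stokes: integral_partial_R omega = integral_R d omega with d omega = (∂Q/∂x - ∂P/∂y) dx ∧ dy.
  ∂Q/∂x = 2*x - 3
  ∂P/∂y = 6*x - 1
  integrand = ∂Q/∂x - ∂P/∂y = -4*x - 2.
Integrating over R: integral_0^1 integral_0^{1-x} (-4*x - 2) dy dx = -5/3.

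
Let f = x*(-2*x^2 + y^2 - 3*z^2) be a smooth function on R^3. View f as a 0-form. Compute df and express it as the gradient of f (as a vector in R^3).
df = (-6*x^2 + y^2 - 3*z^2) dx + (2*x*y) dy + (-6*x*z) dz; grad f = (-6*x^2 + y^2 - 3*z^2, 2*x*y, -6*x*z)

For a 0-form f, d f = (∂f/∂x) dx + (∂f/∂y) dy + (∂f/∂z) dz. The components of the vector representation are exactly the entries of grad f in Cartesian coordinates:
  ∂f/∂x = -6*x^2 + y^2 - 3*z^2
  ∂f/∂y = 2*x*y
  ∂f/∂z = -6*x*z.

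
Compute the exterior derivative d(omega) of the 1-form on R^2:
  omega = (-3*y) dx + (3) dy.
d(omega) = (3) dx ∧ dy

For a 1-form omega = sum_i f_i dx_i, the exterior derivative is
  d(omega) = sum_{i < j} (∂f_j/∂x_i - ∂f_i/∂x_j) dx_i ∧ dx_j.
  coefficient of dx ∧ dy: ∂f_2/∂x - ∂f_1/∂y = ∂(3)/∂x - ∂(-3*y)/∂y = 3
Assembling: d(omega) = (3) dx ∧ dy.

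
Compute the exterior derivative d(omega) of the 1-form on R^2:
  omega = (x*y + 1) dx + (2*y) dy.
d(omega) = (-x) dx ∧ dy

For a 1-form omega = sum_i f_i dx_i, the exterior derivative is
  d(omega) = sum_{i < j} (∂f_j/∂x_i - ∂f_i/∂x_j) dx_i ∧ dx_j.
  coefficient of dx ∧ dy: ∂f_2/∂x - ∂f_1/∂y = ∂(2*y)/∂x - ∂(x*y + 1)/∂y = -x
Assembling: d(omega) = (-x) dx ∧ dy.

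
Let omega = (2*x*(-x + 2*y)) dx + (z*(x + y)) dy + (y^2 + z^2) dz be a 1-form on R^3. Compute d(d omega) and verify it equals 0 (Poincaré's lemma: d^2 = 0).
d(d omega) = 0

Step 1: d omega = sum_{i<j} (∂f_j/∂x_i - ∂f_i/∂x_j) dx_i ∧ dx_j:
  coeff of dx ∧ dy: -4*x + z
  coeff of dx ∧ dz: 0
  coeff of dy ∧ dz: -x + y
Step 2: Apply d again to each 2-form coefficient. The only possible 3-form in R^3 is dx ∧ dy ∧ dz, with coefficient
  ∂(coeff of dy∧dz)/∂x - ∂(coeff of dx∧dz)/∂y + ∂(coeff of dx∧dy)/∂z
  = ∂/∂x (-x + y) - ∂/∂y (0) + ∂/∂z (-4*x + z).
Each of these terms simplifies to sums of mixed partials that cancel in pairs. The result is 0 (by equality of mixed partials for smooth functions — Schwarz / Clairaut).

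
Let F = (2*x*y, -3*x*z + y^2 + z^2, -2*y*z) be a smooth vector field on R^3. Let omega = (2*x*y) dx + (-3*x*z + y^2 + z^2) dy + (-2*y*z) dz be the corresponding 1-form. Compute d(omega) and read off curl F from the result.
d(omega) = (3*x - 4*z) dy ∧ dz + (0) dz ∧ dx + (-2*x - 3*z) dx ∧ dy; curl F = (3*x - 4*z, 0, -2*x - 3*z)

d omega = sum_{i<j} (∂f_j/∂x_i - ∂f_i/∂x_j) dx_i ∧ dx_j. Under the identification (dy ∧ dz, dz ∧ dx, dx ∧ dy) ↔ (e_x, e_y, e_z), the coefficients are exactly the components of curl F. Compute:
  ∂R/∂y - ∂Q/∂z = (-2*z) - (-3*x + 2*z) = 3*x - 4*z
  ∂P/∂z - ∂R/∂x = (0) - (0) = 0
  ∂Q/∂x - ∂P/∂y = (-3*z) - (2*x) = -2*x - 3*z.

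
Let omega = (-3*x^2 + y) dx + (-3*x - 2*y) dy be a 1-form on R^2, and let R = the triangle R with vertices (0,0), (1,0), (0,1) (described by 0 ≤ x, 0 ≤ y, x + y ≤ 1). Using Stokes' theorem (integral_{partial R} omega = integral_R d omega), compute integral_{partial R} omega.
integral_(partial R) omega = -2

Stokes: integral_partial_R omega = integral_R d omega with d omega = (∂Q/∂x - ∂P/∂y) dx ∧ dy.
  ∂Q/∂x = -3
  ∂P/∂y = 1
  integrand = ∂Q/∂x - ∂P/∂y = -4.
Integrating over R: integral_0^1 integral_0^{1-x} (-4) dy dx = -2.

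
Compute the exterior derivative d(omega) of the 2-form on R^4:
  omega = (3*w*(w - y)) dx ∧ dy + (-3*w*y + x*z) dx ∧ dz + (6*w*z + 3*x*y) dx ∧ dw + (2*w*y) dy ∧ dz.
d(omega) = (6*w - 3*x - 3*y) dx ∧ dy ∧ dw + (3*w) dx ∧ dy ∧ dz + (-6*w - 3*y) dx ∧ dz ∧ dw + (2*y) dy ∧ dz ∧ dw

For a 2-form omega = sum_{i<j} g_{ij} dx_i ∧ dx_j, the exterior derivative is
  d(omega) = sum_{i<j} d(g_{ij}) ∧ dx_i ∧ dx_j = sum_{i<j, k} (∂g_{ij}/∂x_k) dx_k ∧ dx_i ∧ dx_j.
Expand each term, using dx_k ∧ dx_i ∧ dx_j = sgn(permutation) dx_{(a)} ∧ dx_{(b)} ∧ dx_{(c)} with (a < b < c) sorted:
  d(3*w*(w - y)) includes (∂/∂w)(3*w*(w - y)) dw = (6*w - 3*y) dw, which multiplied by dx ∧ dy gives (6*w - 3*y) dx ∧ dy ∧ dw
  d(-3*w*y + x*z) includes (∂/∂y)(-3*w*y + x*z) dy = (-3*w) dy, which multiplied by dx ∧ dz gives (3*w) dx ∧ dy ∧ dz
  d(-3*w*y + x*z) includes (∂/∂w)(-3*w*y + x*z) dw = (-3*y) dw, which multiplied by dx ∧ dz gives (-3*y) dx ∧ dz ∧ dw
  d(6*w*z + 3*x*y) includes (∂/∂y)(6*w*z + 3*x*y) dy = (3*x) dy, which multiplied by dx ∧ dw gives (-3*x) dx ∧ dy ∧ dw
  d(6*w*z + 3*x*y) includes (∂/∂z)(6*w*z + 3*x*y) dz = (6*w) dz, which multiplied by dx ∧ dw gives (-6*w) dx ∧ dz ∧ dw
  d(2*w*y) includes (∂/∂w)(2*w*y) dw = (2*y) dw, which multiplied by dy ∧ dz gives (2*y) dy ∧ dz ∧ dw
Collecting like 3-forms: d(omega) = (6*w - 3*x - 3*y) dx ∧ dy ∧ dw + (3*w) dx ∧ dy ∧ dz + (-6*w - 3*y) dx ∧ dz ∧ dw + (2*y) dy ∧ dz ∧ dw.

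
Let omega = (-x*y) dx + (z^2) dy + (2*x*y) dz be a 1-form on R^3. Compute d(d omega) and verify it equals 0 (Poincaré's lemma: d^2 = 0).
d(d omega) = 0

Step 1: d omega = sum_{i<j} (∂f_j/∂x_i - ∂f_i/∂x_j) dx_i ∧ dx_j:
  coeff of dx ∧ dy: x
  coeff of dx ∧ dz: 2*y
  coeff of dy ∧ dz: 2*x - 2*z
Step 2: Apply d again to each 2-form coefficient. The only possible 3-form in R^3 is dx ∧ dy ∧ dz, with coefficient
  ∂(coeff of dy∧dz)/∂x - ∂(coeff of dx∧dz)/∂y + ∂(coeff of dx∧dy)/∂z
  = ∂/∂x (2*x - 2*z) - ∂/∂y (2*y) + ∂/∂z (x).
Each of these terms simplifies to sums of mixed partials that cancel in pairs. The result is 0 (by equality of mixed partials for smooth functions — Schwarz / Clairaut).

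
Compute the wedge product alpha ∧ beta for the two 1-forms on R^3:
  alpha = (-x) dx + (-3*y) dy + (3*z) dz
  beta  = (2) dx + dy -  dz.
alpha ∧ beta = (-x + 6*y) dx ∧ dy + (x - 6*z) dx ∧ dz + (3*y - 3*z) dy ∧ dz

Distribute the wedge, using dx_i ∧ dx_j = -dx_j ∧ dx_i and dx_i ∧ dx_i = 0. For each pair (i, j) with i < j, the coefficient of dx_i ∧ dx_j in alpha ∧ beta is (alpha_i * beta_j - alpha_j * beta_i). Collecting: alpha ∧ beta = (-x + 6*y) dx ∧ dy + (x - 6*z) dx ∧ dz + (3*y - 3*z) dy ∧ dz.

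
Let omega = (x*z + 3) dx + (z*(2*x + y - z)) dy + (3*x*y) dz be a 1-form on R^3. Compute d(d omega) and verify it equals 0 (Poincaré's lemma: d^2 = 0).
d(d omega) = 0

Step 1: d omega = sum_{i<j} (∂f_j/∂x_i - ∂f_i/∂x_j) dx_i ∧ dx_j:
  coeff of dx ∧ dy: 2*z
  coeff of dx ∧ dz: -x + 3*y
  coeff of dy ∧ dz: x - y + 2*z
Step 2: Apply d again to each 2-form coefficient. The only possible 3-form in R^3 is dx ∧ dy ∧ dz, with coefficient
  ∂(coeff of dy∧dz)/∂x - ∂(coeff of dx∧dz)/∂y + ∂(coeff of dx∧dy)/∂z
  = ∂/∂x (x - y + 2*z) - ∂/∂y (-x + 3*y) + ∂/∂z (2*z).
Each of these terms simplifies to sums of mixed partials that cancel in pairs. The result is 0 (by equality of mixed partials for smooth functions — Schwarz / Clairaut).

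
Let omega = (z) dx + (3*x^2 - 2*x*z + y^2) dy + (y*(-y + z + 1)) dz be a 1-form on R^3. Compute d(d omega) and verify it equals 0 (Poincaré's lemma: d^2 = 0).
d(d omega) = 0

Step 1: d omega = sum_{i<j} (∂f_j/∂x_i - ∂f_i/∂x_j) dx_i ∧ dx_j:
  coeff of dx ∧ dy: 6*x - 2*z
  coeff of dx ∧ dz: -1
  coeff of dy ∧ dz: 2*x - 2*y + z + 1
Step 2: Apply d again to each 2-form coefficient. The only possible 3-form in R^3 is dx ∧ dy ∧ dz, with coefficient
  ∂(coeff of dy∧dz)/∂x - ∂(coeff of dx∧dz)/∂y + ∂(coeff of dx∧dy)/∂z
  = ∂/∂x (2*x - 2*y + z + 1) - ∂/∂y (-1) + ∂/∂z (6*x - 2*z).
Each of these terms simplifies to sums of mixed partials that cancel in pairs. The result is 0 (by equality of mixed partials for smooth functions — Schwarz / Clairaut).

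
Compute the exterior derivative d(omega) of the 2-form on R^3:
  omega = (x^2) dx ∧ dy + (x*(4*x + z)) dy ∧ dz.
d(omega) = (8*x + z) dx ∧ dy ∧ dz

For a 2-form omega = sum_{i<j} g_{ij} dx_i ∧ dx_j, the exterior derivative is
  d(omega) = sum_{i<j} d(g_{ij}) ∧ dx_i ∧ dx_j = sum_{i<j, k} (∂g_{ij}/∂x_k) dx_k ∧ dx_i ∧ dx_j.
Expand each term, using dx_k ∧ dx_i ∧ dx_j = sgn(permutation) dx_{(a)} ∧ dx_{(b)} ∧ dx_{(c)} with (a < b < c) sorted:
  d(x*(4*x + z)) includes (∂/∂x)(x*(4*x + z)) dx = (8*x + z) dx, which multiplied by dy ∧ dz gives (8*x + z) dx ∧ dy ∧ dz
Collecting like 3-forms: d(omega) = (8*x + z) dx ∧ dy ∧ dz.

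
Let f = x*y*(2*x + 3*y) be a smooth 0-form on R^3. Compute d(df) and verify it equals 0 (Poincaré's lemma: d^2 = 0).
d(df) = 0

Step 1: df = sum_i (∂f/∂x_i) dx_i = (y*(4*x + 3*y)) dx + (2*x*(x + 3*y)) dy + (0) dz.
Step 2: Apply d again. Using the 1-form formula, the coefficient of dx ∧ dy in d(df) is ∂^2 f/∂x ∂y - ∂^2 f/∂y ∂x = (4*x + 6*y) - (4*x + 6*y) = 0 (equality of mixed partials for smooth f).
Similarly for dx ∧ dz and dy ∧ dz — all coefficients vanish. So d(df) = 0.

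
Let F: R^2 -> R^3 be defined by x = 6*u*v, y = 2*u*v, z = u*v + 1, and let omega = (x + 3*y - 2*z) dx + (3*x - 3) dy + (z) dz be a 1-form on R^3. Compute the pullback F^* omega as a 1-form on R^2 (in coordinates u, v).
F^* omega = (v*(97*u*v - 17)) du + (u*(97*u*v - 17)) dv

Using F^*(f dg) = (f ∘ F) d(g ∘ F), substitute each coordinate x_i by F_i(u, v) in f_i, and replace dx_i by d F_i = (∂F_i/∂u) du + (∂F_i/∂v) dv.
  For the x component: f_1(F) = 10*u*v - 2; d F_1 = (6*v) du + (6*u) dv
  For the y component: f_2(F) = 18*u*v - 3; d F_2 = (2*v) du + (2*u) dv
  For the z component: f_3(F) = u*v + 1; d F_3 = (v) du + (u) dv
Combining and collecting du, dv coefficients:
  coeff of du: v*(97*u*v - 17)
  coeff of dv: u*(97*u*v - 17)
F^* omega = (v*(97*u*v - 17)) du + (u*(97*u*v - 17)) dv.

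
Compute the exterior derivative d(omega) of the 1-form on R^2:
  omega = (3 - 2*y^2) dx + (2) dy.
d(omega) = (4*y) dx ∧ dy

For a 1-form omega = sum_i f_i dx_i, the exterior derivative is
  d(omega) = sum_{i < j} (∂f_j/∂x_i - ∂f_i/∂x_j) dx_i ∧ dx_j.
  coefficient of dx ∧ dy: ∂f_2/∂x - ∂f_1/∂y = ∂(2)/∂x - ∂(3 - 2*y^2)/∂y = 4*y
Assembling: d(omega) = (4*y) dx ∧ dy.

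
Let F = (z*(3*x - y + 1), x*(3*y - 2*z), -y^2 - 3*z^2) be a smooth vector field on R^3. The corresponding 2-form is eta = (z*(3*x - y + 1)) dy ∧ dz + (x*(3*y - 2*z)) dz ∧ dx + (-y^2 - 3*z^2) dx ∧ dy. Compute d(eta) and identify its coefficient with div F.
d(eta) = (3*x - 3*z) dx ∧ dy ∧ dz; div F = 3*x - 3*z

For a 2-form in R^3 of the form above, applying d gives a 3-form with coefficient ∂P/∂x + ∂Q/∂y + ∂R/∂z:
  ∂P/∂x = 3*z
  ∂Q/∂y = 3*x
  ∂R/∂z = -6*z
Sum = 3*x - 3*z, which is exactly div F.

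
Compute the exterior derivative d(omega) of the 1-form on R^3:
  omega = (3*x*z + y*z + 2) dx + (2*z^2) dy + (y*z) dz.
d(omega) = (-z) dx ∧ dy + (-3*x - y) dx ∧ dz + (-3*z) dy ∧ dz

For a 1-form omega = sum_i f_i dx_i, the exterior derivative is
  d(omega) = sum_{i < j} (∂f_j/∂x_i - ∂f_i/∂x_j) dx_i ∧ dx_j.
  coefficient of dx ∧ dy: ∂f_2/∂x - ∂f_1/∂y = ∂(2*z^2)/∂x - ∂(3*x*z + y*z + 2)/∂y = -z
  coefficient of dx ∧ dz: ∂f_3/∂x - ∂f_1/∂z = ∂(y*z)/∂x - ∂(3*x*z + y*z + 2)/∂z = -3*x - y
  coefficient of dy ∧ dz: ∂f_3/∂y - ∂f_2/∂z = ∂(y*z)/∂y - ∂(2*z^2)/∂z = -3*z
Assembling: d(omega) = (-z) dx ∧ dy + (-3*x - y) dx ∧ dz + (-3*z) dy ∧ dz.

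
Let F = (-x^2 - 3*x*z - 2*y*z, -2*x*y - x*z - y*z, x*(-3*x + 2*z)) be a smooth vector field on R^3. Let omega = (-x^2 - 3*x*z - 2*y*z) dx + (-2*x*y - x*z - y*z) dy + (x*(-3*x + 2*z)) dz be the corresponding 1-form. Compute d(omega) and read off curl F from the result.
d(omega) = (x + y) dy ∧ dz + (3*x - 2*y - 2*z) dz ∧ dx + (-2*y + z) dx ∧ dy; curl F = (x + y, 3*x - 2*y - 2*z, -2*y + z)

d omega = sum_{i<j} (∂f_j/∂x_i - ∂f_i/∂x_j) dx_i ∧ dx_j. Under the identification (dy ∧ dz, dz ∧ dx, dx ∧ dy) ↔ (e_x, e_y, e_z), the coefficients are exactly the components of curl F. Compute:
  ∂R/∂y - ∂Q/∂z = (0) - (-x - y) = x + y
  ∂P/∂z - ∂R/∂x = (-3*x - 2*y) - (-6*x + 2*z) = 3*x - 2*y - 2*z
  ∂Q/∂x - ∂P/∂y = (-2*y - z) - (-2*z) = -2*y + z.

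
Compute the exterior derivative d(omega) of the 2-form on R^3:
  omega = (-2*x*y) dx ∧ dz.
d(omega) = (2*x) dx ∧ dy ∧ dz

For a 2-form omega = sum_{i<j} g_{ij} dx_i ∧ dx_j, the exterior derivative is
  d(omega) = sum_{i<j} d(g_{ij}) ∧ dx_i ∧ dx_j = sum_{i<j, k} (∂g_{ij}/∂x_k) dx_k ∧ dx_i ∧ dx_j.
Expand each term, using dx_k ∧ dx_i ∧ dx_j = sgn(permutation) dx_{(a)} ∧ dx_{(b)} ∧ dx_{(c)} with (a < b < c) sorted:
  d(-2*x*y) includes (∂/∂y)(-2*x*y) dy = (-2*x) dy, which multiplied by dx ∧ dz gives (2*x) dx ∧ dy ∧ dz
Collecting like 3-forms: d(omega) = (2*x) dx ∧ dy ∧ dz.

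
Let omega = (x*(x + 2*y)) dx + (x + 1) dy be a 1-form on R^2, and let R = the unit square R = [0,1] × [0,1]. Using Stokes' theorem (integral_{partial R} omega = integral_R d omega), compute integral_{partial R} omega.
integral_(partial R) omega = 0

Stokes: integral_partial_R omega = integral_R d omega with d omega = (∂Q/∂x - ∂P/∂y) dx ∧ dy.
  ∂Q/∂x = 1
  ∂P/∂y = 2*x
  integrand = ∂Q/∂x - ∂P/∂y = 1 - 2*x.
Integrating over R: integral_0^1 integral_0^1 (1 - 2*x) dx dy = 0.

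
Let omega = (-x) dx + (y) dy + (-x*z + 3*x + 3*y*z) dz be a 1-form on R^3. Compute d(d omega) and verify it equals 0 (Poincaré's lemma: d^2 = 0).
d(d omega) = 0

Step 1: d omega = sum_{i<j} (∂f_j/∂x_i - ∂f_i/∂x_j) dx_i ∧ dx_j:
  coeff of dx ∧ dy: 0
  coeff of dx ∧ dz: 3 - z
  coeff of dy ∧ dz: 3*z
Step 2: Apply d again to each 2-form coefficient. The only possible 3-form in R^3 is dx ∧ dy ∧ dz, with coefficient
  ∂(coeff of dy∧dz)/∂x - ∂(coeff of dx∧dz)/∂y + ∂(coeff of dx∧dy)/∂z
  = ∂/∂x (3*z) - ∂/∂y (3 - z) + ∂/∂z (0).
Each of these terms simplifies to sums of mixed partials that cancel in pairs. The result is 0 (by equality of mixed partials for smooth functions — Schwarz / Clairaut).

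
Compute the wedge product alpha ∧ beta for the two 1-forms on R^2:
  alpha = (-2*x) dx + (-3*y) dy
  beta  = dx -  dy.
alpha ∧ beta = (2*x + 3*y) dx ∧ dy

Distribute the wedge, using dx_i ∧ dx_j = -dx_j ∧ dx_i and dx_i ∧ dx_i = 0. For each pair (i, j) with i < j, the coefficient of dx_i ∧ dx_j in alpha ∧ beta is (alpha_i * beta_j - alpha_j * beta_i). Collecting: alpha ∧ beta = (2*x + 3*y) dx ∧ dy.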